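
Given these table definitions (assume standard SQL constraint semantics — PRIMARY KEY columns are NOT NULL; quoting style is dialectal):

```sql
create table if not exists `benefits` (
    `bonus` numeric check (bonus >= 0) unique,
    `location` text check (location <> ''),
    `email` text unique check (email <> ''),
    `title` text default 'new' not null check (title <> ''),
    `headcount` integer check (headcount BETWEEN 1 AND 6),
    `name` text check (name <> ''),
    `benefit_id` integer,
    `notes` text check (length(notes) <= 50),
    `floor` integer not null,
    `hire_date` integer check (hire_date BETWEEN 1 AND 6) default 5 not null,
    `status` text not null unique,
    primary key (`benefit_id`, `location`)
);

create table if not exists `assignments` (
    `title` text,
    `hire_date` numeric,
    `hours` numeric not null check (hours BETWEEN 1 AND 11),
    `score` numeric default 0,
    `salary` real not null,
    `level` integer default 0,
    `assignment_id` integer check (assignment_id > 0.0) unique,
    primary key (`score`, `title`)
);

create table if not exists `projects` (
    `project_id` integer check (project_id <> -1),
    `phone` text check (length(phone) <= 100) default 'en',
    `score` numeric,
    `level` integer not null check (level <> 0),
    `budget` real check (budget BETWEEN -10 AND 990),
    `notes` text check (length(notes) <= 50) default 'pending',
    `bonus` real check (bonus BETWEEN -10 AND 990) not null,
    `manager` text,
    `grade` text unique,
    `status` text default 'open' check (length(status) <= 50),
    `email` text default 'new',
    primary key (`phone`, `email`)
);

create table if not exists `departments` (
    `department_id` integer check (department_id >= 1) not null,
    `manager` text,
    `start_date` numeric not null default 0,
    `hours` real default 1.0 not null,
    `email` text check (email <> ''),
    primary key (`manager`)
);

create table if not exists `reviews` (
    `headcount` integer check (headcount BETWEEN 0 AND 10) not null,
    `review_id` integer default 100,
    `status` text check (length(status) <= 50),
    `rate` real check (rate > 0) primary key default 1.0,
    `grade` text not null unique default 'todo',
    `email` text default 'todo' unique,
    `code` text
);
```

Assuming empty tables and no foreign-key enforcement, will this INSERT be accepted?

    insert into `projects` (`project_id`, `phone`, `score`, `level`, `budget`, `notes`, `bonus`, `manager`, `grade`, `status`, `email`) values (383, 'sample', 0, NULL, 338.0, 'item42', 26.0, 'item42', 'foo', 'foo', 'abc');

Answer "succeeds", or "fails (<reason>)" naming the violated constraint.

fails (NOT NULL on level)

level is explicitly set to NULL, but level is declared NOT NULL.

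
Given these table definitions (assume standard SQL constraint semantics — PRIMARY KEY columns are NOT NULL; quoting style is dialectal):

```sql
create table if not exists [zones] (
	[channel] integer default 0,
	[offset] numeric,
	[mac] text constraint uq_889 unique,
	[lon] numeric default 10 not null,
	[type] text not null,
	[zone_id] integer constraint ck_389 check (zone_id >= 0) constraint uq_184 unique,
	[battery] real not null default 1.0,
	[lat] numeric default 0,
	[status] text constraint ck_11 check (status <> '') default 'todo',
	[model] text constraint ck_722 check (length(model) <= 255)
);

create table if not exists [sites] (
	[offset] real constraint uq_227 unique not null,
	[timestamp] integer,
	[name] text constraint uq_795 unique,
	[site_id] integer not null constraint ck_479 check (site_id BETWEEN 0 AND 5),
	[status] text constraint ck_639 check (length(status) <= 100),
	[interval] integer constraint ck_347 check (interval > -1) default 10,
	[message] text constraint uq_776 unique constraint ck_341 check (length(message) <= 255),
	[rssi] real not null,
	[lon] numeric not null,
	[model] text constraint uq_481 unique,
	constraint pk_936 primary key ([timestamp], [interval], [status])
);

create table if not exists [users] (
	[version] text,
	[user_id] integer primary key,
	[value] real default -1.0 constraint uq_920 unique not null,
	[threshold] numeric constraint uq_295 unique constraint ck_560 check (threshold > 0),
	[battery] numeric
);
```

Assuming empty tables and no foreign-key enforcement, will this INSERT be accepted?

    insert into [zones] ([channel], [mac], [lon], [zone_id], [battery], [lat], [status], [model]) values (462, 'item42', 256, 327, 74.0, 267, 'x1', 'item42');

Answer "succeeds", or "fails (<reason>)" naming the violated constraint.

type is omitted from the column list and has no DEFAULT, so it would receive NULL.
But type is declared NOT NULL.

fails (NOT NULL on type)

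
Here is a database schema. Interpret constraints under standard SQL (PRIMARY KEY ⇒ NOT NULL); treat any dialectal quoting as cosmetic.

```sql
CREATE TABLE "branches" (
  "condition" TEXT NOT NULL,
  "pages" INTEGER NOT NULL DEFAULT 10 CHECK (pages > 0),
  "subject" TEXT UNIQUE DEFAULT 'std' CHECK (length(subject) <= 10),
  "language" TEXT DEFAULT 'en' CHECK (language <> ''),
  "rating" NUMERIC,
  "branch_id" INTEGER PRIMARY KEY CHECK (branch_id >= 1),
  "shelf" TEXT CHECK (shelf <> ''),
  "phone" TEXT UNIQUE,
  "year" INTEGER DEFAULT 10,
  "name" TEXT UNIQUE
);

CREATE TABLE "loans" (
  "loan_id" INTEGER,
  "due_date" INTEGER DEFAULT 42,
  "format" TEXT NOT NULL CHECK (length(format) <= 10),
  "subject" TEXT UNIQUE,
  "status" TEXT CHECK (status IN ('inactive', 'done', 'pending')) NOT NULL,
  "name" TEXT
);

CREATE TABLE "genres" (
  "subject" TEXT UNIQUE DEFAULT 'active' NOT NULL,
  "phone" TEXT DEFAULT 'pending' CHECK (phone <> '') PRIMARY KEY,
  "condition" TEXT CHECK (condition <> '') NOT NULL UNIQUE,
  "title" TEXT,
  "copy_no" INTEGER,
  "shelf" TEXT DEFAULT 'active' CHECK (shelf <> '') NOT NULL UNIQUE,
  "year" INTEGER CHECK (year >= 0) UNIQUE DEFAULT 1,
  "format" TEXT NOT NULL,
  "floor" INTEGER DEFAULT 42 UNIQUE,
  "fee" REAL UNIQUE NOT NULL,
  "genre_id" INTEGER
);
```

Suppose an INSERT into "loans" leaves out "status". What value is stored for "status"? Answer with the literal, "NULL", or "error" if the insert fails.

status has no DEFAULT clause.
Omitting it would insert NULL, but it is declared NOT NULL, so the INSERT fails.

error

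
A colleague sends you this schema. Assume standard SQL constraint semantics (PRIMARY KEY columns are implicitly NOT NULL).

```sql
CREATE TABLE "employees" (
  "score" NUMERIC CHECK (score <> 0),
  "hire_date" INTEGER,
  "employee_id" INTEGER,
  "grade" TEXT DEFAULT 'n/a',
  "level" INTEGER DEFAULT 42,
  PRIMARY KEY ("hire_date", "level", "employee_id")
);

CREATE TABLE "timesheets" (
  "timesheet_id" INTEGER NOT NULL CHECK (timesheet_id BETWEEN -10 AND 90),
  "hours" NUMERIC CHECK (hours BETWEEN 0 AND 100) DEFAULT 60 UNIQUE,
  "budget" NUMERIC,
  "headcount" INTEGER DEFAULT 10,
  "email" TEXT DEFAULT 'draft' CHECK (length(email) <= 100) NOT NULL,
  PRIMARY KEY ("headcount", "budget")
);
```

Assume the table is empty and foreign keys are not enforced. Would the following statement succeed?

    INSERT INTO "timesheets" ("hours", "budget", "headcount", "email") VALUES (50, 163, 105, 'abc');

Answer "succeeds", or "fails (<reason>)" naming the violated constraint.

fails (NOT NULL on timesheet_id)

timesheet_id is omitted from the column list and has no DEFAULT, so it would receive NULL.
But timesheet_id is declared NOT NULL.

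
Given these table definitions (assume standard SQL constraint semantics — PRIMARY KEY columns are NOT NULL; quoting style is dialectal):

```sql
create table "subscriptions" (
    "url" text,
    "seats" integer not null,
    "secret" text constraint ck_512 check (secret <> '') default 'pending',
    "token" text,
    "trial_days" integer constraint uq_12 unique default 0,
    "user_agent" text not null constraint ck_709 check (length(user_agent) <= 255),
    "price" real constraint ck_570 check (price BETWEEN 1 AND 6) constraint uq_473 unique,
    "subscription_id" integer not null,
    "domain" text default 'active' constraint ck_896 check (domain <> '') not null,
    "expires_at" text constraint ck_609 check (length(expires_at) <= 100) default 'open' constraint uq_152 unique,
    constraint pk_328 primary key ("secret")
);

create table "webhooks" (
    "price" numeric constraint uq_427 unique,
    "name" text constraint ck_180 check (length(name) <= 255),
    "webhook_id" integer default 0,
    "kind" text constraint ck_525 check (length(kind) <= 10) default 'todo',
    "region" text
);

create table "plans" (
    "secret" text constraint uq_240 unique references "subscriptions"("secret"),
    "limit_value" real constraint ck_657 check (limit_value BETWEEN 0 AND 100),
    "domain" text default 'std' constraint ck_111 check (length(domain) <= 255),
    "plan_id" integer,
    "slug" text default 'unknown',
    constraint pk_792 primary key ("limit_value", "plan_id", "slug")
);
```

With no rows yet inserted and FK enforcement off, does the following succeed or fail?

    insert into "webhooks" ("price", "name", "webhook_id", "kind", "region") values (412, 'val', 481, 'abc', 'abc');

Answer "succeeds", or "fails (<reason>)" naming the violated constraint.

succeeds

webhooks has no NOT NULL or PRIMARY KEY columns.
CHECK constraints: 'val' satisfies (length(name) <= 255); 'abc' satisfies (length(kind) <= 10).
No constraint is violated.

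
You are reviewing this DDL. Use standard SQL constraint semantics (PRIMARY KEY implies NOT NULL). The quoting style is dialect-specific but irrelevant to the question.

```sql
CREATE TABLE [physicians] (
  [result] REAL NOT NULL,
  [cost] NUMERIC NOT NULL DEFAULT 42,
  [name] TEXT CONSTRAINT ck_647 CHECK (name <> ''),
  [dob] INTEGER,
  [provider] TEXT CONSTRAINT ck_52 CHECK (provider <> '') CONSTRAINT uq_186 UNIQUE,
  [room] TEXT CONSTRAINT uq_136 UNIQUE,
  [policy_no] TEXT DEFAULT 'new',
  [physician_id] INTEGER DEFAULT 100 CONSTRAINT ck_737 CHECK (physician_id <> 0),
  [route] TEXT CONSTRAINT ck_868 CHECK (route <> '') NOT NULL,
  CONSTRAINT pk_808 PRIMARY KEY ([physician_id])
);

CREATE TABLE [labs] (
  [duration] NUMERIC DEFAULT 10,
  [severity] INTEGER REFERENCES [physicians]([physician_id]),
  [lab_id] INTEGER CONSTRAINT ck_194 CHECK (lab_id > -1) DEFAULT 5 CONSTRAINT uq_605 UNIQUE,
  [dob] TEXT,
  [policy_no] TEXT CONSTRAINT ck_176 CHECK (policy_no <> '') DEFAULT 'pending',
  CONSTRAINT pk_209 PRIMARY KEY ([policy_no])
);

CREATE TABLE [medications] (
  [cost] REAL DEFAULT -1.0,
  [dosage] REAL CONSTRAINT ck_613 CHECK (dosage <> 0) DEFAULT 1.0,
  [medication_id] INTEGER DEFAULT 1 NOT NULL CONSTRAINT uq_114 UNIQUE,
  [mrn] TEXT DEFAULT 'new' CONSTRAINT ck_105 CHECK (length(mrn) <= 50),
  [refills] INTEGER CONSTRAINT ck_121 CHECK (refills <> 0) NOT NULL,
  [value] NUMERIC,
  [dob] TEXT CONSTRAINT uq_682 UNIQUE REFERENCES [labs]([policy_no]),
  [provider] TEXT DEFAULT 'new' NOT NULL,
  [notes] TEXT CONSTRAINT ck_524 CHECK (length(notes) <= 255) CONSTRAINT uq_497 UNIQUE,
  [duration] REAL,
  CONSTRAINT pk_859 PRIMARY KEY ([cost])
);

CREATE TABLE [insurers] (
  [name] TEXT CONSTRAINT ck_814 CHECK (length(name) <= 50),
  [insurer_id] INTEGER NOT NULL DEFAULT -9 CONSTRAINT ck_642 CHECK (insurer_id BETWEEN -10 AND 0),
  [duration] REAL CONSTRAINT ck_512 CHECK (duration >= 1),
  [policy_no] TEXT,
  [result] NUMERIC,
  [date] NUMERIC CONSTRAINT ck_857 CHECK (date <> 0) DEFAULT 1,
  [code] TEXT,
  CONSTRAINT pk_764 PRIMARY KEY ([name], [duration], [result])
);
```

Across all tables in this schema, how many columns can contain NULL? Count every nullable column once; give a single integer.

18

physicians: 5 nullable (name, dob, provider, room, policy_no — PK (physician_id) and explicit NOT NULL columns excluded).
labs: 4 nullable (duration, severity, lab_id, dob — PK (policy_no) and explicit NOT NULL columns excluded).
medications: 6 nullable (dosage, mrn, value, dob, notes, duration — PK (cost) and explicit NOT NULL columns excluded).
insurers: 3 nullable (policy_no, date, code — PK (name, duration, result) and explicit NOT NULL columns excluded).
Total: 5 + 4 + 6 + 3 = 18.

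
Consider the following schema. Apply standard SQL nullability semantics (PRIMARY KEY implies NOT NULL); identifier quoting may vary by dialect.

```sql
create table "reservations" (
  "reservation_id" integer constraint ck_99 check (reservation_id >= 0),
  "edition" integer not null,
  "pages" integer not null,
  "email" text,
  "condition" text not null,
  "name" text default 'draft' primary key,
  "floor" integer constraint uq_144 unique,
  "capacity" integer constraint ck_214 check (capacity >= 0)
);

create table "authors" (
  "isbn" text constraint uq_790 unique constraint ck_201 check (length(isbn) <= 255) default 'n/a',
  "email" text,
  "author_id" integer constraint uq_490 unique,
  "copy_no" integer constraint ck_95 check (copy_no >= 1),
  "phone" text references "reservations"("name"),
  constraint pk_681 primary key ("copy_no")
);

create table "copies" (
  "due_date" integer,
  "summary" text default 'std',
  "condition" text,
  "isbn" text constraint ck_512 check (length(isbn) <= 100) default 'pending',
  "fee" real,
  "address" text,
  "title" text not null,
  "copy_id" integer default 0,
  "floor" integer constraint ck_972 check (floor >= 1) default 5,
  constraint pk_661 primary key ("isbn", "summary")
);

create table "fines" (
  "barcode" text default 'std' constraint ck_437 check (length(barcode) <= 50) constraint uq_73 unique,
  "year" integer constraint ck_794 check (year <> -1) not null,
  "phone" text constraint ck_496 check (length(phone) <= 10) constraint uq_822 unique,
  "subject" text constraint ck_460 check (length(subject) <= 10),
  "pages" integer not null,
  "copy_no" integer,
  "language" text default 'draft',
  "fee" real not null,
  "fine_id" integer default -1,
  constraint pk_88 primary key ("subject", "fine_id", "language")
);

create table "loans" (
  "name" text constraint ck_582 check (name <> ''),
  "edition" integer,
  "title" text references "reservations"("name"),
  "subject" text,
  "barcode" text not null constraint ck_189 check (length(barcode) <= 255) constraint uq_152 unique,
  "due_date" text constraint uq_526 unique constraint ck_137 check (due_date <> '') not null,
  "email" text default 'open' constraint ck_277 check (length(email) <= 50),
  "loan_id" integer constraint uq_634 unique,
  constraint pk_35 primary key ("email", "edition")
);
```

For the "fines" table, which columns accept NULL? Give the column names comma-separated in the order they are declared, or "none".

- barcode: CHECK does not forbid NULL (a CHECK constraint passes when its expression is NULL) → nullable.
- year: declared NOT NULL → not nullable.
- phone: CHECK does not forbid NULL (a CHECK constraint passes when its expression is NULL) → nullable.
- subject: part of the PRIMARY KEY, which implies NOT NULL → not nullable.
- pages: declared NOT NULL → not nullable.
- copy_no: no NOT NULL constraint applies → nullable.
- language: part of the PRIMARY KEY, which implies NOT NULL → not nullable.
- fee: declared NOT NULL → not nullable.
- fine_id: part of the PRIMARY KEY, which implies NOT NULL → not nullable.

barcode, phone, copy_no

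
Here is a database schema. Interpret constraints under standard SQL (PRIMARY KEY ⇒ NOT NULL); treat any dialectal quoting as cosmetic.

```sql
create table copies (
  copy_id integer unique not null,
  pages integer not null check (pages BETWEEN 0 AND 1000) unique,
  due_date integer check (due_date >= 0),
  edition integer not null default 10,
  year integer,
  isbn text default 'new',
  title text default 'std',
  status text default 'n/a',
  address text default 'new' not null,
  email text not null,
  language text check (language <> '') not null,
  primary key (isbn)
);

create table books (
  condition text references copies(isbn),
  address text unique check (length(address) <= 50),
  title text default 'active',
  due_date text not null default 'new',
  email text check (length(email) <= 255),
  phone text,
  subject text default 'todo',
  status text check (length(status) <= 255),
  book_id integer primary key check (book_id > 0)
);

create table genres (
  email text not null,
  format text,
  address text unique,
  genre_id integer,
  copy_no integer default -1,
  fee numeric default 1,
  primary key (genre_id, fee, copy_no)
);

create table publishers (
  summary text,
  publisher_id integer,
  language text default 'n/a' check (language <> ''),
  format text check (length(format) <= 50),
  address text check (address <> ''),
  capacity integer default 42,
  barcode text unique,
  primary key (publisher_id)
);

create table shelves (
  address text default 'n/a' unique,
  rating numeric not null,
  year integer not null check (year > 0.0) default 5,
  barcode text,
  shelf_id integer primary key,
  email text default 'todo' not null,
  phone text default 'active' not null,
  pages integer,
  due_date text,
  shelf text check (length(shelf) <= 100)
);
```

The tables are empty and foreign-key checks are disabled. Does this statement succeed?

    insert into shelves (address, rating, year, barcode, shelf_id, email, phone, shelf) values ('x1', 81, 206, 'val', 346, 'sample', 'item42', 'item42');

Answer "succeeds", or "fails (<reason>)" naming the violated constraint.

succeeds

NOT NULL columns: email is supplied; phone is supplied; rating is supplied; shelf_id is supplied; year is supplied.
CHECK constraints: 206 satisfies (year > 0.0); 'item42' satisfies (length(shelf) <= 100).
No constraint is violated.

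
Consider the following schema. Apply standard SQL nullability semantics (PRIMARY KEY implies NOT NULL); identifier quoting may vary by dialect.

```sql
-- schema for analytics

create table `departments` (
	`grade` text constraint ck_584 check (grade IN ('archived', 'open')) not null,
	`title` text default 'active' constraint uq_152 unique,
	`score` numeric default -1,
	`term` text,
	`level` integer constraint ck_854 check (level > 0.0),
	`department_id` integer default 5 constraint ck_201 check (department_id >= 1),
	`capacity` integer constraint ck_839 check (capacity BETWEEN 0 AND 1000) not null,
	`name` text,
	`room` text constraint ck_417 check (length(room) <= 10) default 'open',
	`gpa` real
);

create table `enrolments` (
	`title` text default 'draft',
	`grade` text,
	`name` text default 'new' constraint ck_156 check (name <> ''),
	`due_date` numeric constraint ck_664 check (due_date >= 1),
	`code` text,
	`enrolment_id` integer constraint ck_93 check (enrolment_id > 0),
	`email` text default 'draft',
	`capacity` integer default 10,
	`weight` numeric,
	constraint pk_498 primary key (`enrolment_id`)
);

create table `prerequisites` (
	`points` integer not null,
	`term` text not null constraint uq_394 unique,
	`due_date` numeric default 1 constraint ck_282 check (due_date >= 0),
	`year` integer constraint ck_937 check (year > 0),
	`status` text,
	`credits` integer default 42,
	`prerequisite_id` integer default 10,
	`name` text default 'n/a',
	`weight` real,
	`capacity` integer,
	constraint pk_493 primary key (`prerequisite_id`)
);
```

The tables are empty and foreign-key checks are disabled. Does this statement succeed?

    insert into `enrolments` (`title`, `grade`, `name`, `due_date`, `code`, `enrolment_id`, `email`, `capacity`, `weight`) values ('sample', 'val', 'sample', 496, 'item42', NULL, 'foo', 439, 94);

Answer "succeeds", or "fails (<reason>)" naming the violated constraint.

enrolment_id is explicitly set to NULL, but enrolment_id is part of the PRIMARY KEY (implied NOT NULL).

fails (NOT NULL on enrolment_id)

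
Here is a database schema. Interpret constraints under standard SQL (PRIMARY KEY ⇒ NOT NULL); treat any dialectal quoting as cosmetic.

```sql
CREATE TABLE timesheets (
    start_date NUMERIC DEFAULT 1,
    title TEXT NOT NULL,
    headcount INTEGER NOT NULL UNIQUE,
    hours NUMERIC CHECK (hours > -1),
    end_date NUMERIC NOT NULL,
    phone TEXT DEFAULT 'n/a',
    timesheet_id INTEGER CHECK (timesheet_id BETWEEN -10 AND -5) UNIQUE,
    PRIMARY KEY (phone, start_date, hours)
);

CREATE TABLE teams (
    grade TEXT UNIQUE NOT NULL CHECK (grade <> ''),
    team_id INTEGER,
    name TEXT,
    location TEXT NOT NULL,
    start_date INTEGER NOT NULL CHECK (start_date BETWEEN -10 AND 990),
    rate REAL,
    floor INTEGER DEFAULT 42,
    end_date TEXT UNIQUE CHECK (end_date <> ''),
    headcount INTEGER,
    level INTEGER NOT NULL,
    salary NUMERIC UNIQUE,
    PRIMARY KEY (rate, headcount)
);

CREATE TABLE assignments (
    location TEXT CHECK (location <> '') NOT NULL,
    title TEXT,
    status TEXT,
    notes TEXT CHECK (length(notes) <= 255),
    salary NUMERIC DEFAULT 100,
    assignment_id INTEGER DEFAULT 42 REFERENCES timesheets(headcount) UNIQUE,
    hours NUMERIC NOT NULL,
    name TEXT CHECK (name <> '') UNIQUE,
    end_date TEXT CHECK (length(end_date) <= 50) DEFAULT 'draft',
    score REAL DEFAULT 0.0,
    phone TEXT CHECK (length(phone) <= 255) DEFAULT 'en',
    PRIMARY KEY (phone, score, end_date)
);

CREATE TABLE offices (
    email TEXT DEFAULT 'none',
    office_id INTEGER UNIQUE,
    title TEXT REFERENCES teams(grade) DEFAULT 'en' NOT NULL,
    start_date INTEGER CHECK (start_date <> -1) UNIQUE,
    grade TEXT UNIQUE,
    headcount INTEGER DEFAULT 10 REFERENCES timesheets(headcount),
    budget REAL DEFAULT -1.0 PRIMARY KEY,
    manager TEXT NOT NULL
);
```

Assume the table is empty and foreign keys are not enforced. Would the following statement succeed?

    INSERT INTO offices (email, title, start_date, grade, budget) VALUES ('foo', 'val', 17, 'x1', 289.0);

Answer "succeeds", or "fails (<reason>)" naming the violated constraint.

manager is omitted from the column list and has no DEFAULT, so it would receive NULL.
But manager is declared NOT NULL.

fails (NOT NULL on manager)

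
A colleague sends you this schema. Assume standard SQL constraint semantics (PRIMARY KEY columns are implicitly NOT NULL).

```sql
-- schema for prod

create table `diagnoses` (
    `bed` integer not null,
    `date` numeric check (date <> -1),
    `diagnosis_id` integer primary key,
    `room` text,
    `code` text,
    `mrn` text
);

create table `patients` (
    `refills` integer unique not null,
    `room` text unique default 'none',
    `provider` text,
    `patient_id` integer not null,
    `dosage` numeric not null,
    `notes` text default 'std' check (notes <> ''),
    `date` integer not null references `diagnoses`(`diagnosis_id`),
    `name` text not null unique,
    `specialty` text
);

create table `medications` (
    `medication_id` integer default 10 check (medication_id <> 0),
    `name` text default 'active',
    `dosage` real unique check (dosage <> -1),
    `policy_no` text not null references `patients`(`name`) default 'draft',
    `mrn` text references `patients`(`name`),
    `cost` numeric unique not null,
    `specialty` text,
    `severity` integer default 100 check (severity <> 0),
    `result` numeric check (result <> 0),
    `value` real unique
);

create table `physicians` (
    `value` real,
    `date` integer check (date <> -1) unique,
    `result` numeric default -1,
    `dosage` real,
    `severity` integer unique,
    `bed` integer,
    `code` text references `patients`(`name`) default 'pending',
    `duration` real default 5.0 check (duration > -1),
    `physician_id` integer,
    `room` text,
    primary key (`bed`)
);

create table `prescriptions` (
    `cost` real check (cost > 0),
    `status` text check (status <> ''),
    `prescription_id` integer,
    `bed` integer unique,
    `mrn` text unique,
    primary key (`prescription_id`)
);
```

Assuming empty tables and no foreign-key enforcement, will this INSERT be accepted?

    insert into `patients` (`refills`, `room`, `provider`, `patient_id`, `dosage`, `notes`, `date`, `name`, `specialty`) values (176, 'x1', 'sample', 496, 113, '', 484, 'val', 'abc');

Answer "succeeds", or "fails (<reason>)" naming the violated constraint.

The value '' for notes violates CHECK (notes <> '').

fails (CHECK on notes)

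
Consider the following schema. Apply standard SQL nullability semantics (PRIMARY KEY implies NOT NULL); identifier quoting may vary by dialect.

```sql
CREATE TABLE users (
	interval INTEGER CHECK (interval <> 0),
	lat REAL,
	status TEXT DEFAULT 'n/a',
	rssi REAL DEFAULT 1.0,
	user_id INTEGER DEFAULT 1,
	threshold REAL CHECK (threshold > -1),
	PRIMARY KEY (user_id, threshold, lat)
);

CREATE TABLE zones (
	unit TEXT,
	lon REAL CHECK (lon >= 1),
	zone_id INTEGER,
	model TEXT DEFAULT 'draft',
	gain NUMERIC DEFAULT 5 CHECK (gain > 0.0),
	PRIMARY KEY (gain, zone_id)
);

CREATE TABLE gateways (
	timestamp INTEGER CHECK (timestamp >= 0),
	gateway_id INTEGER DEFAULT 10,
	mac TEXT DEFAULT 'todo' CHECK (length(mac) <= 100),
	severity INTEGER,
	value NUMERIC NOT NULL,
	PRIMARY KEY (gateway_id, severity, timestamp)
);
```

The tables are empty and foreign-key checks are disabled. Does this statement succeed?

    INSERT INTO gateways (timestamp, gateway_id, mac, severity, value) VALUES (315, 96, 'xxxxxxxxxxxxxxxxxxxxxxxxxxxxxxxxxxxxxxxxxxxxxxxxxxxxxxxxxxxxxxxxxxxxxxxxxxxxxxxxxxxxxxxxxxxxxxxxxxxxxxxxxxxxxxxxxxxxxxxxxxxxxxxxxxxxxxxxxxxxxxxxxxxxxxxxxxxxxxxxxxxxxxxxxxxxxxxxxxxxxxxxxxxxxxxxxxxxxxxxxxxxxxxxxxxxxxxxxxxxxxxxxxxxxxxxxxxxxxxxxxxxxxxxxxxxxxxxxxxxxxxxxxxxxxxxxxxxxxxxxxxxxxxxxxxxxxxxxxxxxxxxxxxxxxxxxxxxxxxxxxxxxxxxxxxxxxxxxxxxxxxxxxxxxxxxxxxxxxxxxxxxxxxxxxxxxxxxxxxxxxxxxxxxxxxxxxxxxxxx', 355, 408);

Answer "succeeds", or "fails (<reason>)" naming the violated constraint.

The value 'xxxxxxxxxxxxxxxxxxxxxxxxxxxxxxxxxxxxxxxxxxxxxxxxxxxxxxxxxxxxxxxxxxxxxxxxxxxxxxxxxxxxxxxxxxxxxxxxxxxxxxxxxxxxxxxxxxxxxxxxxxxxxxxxxxxxxxxxxxxxxxxxxxxxxxxxxxxxxxxxxxxxxxxxxxxxxxxxxxxxxxxxxxxxxxxxxxxxxxxxxxxxxxxxxxxxxxxxxxxxxxxxxxxxxxxxxxxxxxxxxxxxxxxxxxxxxxxxxxxxxxxxxxxxxxxxxxxxxxxxxxxxxxxxxxxxxxxxxxxxxxxxxxxxxxxxxxxxxxxxxxxxxxxxxxxxxxxxxxxxxxxxxxxxxxxxxxxxxxxxxxxxxxxxxxxxxxxxxxxxxxxxxxxxxxxxxxxxxxxx' for mac violates CHECK (length(mac) <= 100).

fails (CHECK on mac)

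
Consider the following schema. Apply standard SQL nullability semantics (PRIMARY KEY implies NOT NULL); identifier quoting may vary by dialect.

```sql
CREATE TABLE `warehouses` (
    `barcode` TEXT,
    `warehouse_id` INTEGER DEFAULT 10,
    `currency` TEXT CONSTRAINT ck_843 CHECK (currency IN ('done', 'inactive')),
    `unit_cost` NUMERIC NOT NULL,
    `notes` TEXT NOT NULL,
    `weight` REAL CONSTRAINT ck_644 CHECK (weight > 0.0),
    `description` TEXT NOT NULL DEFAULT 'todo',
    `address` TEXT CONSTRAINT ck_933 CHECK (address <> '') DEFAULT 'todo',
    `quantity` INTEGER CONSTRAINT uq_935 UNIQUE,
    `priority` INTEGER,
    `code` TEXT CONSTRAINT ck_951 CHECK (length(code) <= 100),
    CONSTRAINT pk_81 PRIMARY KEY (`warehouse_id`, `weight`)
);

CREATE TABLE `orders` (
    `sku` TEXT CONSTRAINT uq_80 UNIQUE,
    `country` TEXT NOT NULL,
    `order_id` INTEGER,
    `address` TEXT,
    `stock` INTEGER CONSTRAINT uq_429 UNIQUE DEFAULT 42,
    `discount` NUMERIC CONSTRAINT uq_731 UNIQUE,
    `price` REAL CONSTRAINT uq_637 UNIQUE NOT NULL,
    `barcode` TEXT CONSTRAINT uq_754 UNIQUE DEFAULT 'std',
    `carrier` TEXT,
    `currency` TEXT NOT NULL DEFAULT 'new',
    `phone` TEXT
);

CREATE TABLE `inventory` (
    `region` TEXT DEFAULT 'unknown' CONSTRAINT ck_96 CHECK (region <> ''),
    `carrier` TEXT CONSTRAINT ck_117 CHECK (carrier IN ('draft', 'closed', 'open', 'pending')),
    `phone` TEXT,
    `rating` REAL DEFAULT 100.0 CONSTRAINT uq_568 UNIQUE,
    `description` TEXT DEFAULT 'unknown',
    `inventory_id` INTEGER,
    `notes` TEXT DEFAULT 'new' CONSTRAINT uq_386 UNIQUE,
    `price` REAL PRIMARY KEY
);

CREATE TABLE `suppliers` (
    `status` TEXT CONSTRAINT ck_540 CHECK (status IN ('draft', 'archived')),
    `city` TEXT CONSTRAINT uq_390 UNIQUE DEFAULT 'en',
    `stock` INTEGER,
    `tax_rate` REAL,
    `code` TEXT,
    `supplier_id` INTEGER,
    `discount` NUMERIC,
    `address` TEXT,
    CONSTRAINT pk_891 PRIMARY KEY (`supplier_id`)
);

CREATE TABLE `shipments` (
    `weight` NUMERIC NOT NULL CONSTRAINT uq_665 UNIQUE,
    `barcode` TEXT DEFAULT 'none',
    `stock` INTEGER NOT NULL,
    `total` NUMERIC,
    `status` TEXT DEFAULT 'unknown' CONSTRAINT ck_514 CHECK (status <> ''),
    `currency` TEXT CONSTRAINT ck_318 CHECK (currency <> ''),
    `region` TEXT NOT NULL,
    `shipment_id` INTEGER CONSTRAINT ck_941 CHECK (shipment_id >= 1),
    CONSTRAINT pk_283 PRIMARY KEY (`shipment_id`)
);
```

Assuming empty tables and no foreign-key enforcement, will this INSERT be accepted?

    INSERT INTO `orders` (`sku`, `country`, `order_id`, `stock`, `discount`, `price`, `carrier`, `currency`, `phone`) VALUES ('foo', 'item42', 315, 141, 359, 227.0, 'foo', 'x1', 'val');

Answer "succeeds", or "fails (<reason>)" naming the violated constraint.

NOT NULL columns: country is supplied; currency is supplied; price is supplied.
No constraint is violated.

succeeds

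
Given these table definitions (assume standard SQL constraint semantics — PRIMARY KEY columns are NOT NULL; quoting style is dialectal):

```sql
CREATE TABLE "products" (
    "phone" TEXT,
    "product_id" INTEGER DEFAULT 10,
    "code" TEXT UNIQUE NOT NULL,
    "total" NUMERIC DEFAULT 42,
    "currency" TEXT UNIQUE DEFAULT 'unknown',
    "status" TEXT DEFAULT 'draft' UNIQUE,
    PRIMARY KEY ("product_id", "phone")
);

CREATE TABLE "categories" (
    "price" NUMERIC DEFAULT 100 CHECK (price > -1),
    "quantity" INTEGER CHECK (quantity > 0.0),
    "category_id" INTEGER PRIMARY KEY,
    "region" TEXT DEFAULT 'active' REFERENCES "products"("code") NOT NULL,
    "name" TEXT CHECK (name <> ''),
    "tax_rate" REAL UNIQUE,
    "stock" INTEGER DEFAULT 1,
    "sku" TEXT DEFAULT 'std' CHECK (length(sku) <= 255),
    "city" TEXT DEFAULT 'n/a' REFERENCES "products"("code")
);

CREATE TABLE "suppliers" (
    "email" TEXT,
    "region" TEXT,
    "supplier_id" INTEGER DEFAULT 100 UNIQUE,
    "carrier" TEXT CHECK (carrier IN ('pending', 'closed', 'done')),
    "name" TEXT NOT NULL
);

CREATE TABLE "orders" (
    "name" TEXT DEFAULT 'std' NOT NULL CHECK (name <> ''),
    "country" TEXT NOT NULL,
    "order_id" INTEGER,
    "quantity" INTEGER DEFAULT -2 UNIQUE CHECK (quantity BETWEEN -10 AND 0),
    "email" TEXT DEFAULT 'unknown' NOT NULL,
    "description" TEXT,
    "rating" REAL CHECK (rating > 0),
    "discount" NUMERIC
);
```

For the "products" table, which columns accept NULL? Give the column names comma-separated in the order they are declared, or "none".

- phone: part of the PRIMARY KEY, which implies NOT NULL → not nullable.
- product_id: part of the PRIMARY KEY, which implies NOT NULL → not nullable.
- code: declared NOT NULL → not nullable.
- total: DEFAULT only fills an omitted column; an explicit NULL is still allowed → nullable.
- currency: UNIQUE does not imply NOT NULL → nullable.
- status: UNIQUE does not imply NOT NULL → nullable.

total, currency, status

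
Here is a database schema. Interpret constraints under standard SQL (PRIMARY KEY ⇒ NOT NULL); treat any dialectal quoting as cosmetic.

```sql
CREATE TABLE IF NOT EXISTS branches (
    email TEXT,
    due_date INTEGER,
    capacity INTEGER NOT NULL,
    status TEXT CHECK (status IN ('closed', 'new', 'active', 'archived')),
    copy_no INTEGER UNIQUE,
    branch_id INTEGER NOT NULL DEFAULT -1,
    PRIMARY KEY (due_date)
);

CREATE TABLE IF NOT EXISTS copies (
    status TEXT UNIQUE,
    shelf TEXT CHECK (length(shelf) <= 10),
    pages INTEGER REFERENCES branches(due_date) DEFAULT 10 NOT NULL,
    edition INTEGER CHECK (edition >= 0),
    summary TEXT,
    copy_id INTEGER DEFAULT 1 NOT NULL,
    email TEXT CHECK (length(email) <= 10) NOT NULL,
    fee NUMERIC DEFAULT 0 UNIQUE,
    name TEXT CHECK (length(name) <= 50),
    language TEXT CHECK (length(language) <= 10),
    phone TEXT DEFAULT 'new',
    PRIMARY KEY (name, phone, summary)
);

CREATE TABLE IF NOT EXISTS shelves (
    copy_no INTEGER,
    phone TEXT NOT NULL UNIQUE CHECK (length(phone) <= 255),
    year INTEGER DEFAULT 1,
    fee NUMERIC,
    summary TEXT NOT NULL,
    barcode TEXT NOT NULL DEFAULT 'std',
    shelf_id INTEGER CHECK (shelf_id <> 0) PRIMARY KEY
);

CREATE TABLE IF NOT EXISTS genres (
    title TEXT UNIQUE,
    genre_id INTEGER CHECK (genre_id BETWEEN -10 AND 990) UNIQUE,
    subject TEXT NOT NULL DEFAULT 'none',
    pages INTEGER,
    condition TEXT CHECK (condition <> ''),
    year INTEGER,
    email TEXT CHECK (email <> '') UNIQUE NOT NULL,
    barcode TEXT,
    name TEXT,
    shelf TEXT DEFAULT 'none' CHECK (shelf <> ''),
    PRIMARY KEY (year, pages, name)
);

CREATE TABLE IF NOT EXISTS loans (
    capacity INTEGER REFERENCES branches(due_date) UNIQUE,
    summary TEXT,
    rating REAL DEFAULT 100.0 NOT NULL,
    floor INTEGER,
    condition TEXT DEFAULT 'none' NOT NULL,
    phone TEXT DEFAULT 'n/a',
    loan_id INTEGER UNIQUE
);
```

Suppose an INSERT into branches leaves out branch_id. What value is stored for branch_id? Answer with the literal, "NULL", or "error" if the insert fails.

branch_id has an explicit DEFAULT -1.
When the column is omitted from an INSERT, that default is used.

-1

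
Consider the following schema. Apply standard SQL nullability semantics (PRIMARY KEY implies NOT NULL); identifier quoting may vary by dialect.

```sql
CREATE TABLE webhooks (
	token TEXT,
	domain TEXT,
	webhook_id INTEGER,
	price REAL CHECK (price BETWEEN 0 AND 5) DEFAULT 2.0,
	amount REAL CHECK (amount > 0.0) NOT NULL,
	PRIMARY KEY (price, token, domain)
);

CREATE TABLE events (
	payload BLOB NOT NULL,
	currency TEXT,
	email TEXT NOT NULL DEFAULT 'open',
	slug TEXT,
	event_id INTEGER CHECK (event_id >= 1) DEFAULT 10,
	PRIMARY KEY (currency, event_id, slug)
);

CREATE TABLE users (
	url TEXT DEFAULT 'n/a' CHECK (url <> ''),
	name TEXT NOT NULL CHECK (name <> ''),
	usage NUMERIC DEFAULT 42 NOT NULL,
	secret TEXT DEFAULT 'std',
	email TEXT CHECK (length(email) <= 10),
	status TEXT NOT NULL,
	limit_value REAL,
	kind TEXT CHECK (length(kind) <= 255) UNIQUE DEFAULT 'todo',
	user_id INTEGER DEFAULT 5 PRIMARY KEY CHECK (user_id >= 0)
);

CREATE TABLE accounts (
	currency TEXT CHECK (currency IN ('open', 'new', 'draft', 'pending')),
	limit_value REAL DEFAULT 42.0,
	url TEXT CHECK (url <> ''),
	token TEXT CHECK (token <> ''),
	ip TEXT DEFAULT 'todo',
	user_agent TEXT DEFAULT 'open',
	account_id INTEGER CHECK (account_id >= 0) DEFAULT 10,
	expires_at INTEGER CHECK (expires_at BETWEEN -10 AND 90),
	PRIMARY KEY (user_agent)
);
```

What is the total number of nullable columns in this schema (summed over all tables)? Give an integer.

webhooks: 1 nullable (webhook_id — PK (price, token, domain) and explicit NOT NULL columns excluded).
events: 0 nullable (none — PK (currency, event_id, slug) and explicit NOT NULL columns excluded).
users: 5 nullable (url, secret, email, limit_value, kind — PK (user_id) and explicit NOT NULL columns excluded).
accounts: 7 nullable (currency, limit_value, url, token, ip, account_id, expires_at — PK (user_agent) and explicit NOT NULL columns excluded).
Total: 1 + 0 + 5 + 7 = 13.

13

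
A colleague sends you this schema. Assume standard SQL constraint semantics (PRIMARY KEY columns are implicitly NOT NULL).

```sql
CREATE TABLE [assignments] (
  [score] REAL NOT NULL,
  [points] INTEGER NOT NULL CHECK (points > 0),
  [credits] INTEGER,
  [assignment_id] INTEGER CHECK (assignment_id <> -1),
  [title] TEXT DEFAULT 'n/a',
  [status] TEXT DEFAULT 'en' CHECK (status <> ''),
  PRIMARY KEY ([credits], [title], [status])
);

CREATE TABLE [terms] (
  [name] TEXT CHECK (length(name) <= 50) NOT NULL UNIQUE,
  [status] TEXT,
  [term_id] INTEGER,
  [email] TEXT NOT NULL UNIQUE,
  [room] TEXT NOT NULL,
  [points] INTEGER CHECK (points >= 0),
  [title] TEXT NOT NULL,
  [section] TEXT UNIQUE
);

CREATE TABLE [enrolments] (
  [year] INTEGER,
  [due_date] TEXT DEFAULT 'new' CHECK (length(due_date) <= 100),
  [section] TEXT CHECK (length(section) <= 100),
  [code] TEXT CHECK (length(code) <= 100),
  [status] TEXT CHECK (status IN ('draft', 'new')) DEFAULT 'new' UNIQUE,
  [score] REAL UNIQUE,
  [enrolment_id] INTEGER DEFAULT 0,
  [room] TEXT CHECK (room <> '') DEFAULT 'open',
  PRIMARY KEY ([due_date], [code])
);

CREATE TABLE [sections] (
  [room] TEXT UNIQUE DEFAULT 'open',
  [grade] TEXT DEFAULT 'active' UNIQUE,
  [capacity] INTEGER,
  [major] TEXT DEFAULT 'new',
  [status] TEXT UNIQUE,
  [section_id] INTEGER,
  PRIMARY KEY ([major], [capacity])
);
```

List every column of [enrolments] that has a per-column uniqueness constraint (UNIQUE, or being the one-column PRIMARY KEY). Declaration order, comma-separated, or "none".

status, score

- year: no UNIQUE or single-column PK constraint.
- due_date: part of a composite PRIMARY KEY — only the tuple is unique, not this column on its own.
- section: no UNIQUE or single-column PK constraint.
- code: part of a composite PRIMARY KEY — only the tuple is unique, not this column on its own.
- status: declared UNIQUE → unique.
- score: declared UNIQUE → unique.
- enrolment_id: no UNIQUE or single-column PK constraint.
- room: no UNIQUE or single-column PK constraint.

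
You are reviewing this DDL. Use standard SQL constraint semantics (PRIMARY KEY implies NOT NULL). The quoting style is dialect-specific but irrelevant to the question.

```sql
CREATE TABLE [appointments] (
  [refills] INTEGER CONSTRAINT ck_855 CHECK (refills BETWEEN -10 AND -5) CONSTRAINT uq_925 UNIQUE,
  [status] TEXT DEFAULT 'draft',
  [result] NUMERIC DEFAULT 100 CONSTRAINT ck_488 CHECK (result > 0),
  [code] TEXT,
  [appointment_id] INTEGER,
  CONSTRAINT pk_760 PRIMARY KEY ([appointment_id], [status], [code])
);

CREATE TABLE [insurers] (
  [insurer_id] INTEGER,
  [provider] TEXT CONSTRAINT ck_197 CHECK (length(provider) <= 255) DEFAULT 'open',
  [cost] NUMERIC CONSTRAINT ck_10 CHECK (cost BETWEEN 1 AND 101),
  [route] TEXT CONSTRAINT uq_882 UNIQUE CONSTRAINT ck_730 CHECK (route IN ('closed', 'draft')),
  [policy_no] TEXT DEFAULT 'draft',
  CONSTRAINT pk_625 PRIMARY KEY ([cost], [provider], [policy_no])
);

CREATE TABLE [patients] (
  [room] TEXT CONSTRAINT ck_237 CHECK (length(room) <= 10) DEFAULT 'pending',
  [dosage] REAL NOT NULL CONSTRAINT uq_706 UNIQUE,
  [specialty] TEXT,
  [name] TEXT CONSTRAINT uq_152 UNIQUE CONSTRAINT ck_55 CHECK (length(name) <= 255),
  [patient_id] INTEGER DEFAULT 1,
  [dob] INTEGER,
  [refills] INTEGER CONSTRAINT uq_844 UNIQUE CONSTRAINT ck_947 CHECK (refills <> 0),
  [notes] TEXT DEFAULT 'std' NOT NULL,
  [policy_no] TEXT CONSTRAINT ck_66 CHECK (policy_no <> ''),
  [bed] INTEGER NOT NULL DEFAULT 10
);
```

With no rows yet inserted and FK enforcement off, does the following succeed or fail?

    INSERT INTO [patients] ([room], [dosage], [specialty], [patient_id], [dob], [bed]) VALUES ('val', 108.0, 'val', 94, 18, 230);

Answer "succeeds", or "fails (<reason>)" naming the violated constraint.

succeeds

NOT NULL columns: bed is supplied; dosage is supplied; notes defaults to 'std'.
CHECK constraints: 'val' satisfies (length(room) <= 10).
No constraint is violated.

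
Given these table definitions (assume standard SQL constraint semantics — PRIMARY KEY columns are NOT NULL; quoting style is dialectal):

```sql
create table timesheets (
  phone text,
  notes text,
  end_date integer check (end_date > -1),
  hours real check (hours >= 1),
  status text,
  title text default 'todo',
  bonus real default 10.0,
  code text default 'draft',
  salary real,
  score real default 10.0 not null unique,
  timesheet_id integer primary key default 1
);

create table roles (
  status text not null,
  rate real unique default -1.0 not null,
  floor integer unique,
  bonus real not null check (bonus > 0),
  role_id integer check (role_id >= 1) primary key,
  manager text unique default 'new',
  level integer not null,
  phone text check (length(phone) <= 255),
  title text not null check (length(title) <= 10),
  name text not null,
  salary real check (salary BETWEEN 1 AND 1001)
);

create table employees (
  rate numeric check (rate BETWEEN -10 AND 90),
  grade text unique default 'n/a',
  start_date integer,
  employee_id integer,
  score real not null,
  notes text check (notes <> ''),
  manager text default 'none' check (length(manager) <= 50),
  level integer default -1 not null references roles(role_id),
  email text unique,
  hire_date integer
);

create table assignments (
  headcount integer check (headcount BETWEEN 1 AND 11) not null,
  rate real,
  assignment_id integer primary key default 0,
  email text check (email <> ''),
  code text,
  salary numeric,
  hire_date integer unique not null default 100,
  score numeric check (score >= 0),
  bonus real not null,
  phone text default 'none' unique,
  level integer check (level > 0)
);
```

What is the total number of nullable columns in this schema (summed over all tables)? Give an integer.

timesheets: 9 nullable (phone, notes, end_date, hours, status, title, bonus, code, salary — PK (timesheet_id) and explicit NOT NULL columns excluded).
roles: 4 nullable (floor, manager, phone, salary — PK (role_id) and explicit NOT NULL columns excluded).
employees: 8 nullable (rate, grade, start_date, employee_id, notes, manager, email, hire_date — PK none and explicit NOT NULL columns excluded).
assignments: 7 nullable (rate, email, code, salary, score, phone, level — PK (assignment_id) and explicit NOT NULL columns excluded).
Total: 9 + 4 + 8 + 7 = 28.

28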